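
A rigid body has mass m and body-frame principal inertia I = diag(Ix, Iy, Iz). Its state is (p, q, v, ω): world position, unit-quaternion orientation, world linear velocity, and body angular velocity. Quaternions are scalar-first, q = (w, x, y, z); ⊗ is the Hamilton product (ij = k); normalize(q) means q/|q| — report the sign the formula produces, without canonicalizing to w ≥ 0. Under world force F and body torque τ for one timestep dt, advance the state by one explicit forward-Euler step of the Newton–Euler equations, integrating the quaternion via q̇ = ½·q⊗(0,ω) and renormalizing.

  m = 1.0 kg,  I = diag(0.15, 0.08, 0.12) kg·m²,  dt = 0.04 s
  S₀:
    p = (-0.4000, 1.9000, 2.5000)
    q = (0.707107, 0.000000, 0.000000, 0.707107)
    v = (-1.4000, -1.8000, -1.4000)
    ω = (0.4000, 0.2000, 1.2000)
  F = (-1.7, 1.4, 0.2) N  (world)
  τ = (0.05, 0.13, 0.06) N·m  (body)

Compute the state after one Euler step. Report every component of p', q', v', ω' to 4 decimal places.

p' = (-0.4560, 1.8280, 2.4440)
q' = (0.6899, 0.0028, 0.0085, 0.7238)
v' = (-1.4680, -1.7440, -1.3920)
ω' = (0.4108, 0.2578, 1.2219)

angular accel α = (0.2693, 1.4450, 0.5467)
ω' = ω + α·dt = (0.4108, 0.2578, 1.2219)
2q̇ = q⊗(0,ω) = (-0.8485284, 0.1414214, 0.4242642, 0.8485284)
updated quaternion q' = (0.6899, 0.0028, 0.0085, 0.7238)
linear accel F/m = (-1.7000, 1.4000, 0.2000)
p + v·dt = (-0.4560, 1.8280, 2.4440)
v' = v + a·dt = (-1.4680, -1.7440, -1.3920)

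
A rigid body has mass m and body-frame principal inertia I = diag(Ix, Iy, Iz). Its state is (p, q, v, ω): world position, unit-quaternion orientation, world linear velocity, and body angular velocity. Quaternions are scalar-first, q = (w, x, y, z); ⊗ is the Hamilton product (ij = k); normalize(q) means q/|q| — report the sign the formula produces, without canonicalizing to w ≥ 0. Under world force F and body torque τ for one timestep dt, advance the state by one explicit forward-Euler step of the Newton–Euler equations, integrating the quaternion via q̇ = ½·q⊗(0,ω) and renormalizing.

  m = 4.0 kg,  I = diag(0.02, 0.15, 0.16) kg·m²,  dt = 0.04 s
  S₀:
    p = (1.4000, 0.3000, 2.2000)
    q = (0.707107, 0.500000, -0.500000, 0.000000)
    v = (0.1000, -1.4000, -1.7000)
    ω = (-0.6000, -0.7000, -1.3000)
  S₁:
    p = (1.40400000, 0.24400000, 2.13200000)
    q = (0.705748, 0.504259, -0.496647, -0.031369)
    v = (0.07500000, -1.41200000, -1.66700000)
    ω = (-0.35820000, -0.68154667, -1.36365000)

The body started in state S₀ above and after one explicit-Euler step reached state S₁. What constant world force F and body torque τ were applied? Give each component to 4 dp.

ω₁ − ω₀ = (0.24180000, 0.01845333, -0.06365000)
gyro term ω₀×Iω₀ = (0.0091, -0.1092, 0.0546)
applied torque τ = (0.1300, -0.0400, -0.2000)
v₁ − v₀ = (-0.02500000, -0.01200000, 0.03300000)
F = m·Δv/dt = (-2.5000, -1.2000, 3.3000)

F = (-2.5000, -1.2000, 3.3000)
τ = (0.1300, -0.0400, -0.2000)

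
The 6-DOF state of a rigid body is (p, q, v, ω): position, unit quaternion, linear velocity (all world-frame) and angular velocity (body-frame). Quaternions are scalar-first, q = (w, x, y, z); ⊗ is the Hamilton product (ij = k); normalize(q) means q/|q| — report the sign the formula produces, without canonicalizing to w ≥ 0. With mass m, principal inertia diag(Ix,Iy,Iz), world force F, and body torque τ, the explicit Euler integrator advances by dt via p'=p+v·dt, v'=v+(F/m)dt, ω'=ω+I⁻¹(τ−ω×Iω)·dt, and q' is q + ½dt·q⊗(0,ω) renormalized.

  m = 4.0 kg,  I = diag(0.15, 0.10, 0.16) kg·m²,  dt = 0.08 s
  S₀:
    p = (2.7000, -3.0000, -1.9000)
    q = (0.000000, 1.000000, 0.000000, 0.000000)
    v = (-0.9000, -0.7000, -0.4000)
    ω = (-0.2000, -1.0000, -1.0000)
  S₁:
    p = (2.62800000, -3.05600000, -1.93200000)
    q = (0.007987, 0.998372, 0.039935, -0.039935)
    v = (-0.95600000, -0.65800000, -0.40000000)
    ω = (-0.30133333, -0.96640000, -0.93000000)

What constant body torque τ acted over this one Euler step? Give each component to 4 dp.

τ = (-0.1300, 0.0400, 0.1300)

rate change Δω = (-0.10133333, 0.03360000, 0.07000000)
ω₀×(Iω₀) = (0.0600, -0.0020, -0.0100)
I·α + gyro = (-0.1300, 0.0400, 0.1300)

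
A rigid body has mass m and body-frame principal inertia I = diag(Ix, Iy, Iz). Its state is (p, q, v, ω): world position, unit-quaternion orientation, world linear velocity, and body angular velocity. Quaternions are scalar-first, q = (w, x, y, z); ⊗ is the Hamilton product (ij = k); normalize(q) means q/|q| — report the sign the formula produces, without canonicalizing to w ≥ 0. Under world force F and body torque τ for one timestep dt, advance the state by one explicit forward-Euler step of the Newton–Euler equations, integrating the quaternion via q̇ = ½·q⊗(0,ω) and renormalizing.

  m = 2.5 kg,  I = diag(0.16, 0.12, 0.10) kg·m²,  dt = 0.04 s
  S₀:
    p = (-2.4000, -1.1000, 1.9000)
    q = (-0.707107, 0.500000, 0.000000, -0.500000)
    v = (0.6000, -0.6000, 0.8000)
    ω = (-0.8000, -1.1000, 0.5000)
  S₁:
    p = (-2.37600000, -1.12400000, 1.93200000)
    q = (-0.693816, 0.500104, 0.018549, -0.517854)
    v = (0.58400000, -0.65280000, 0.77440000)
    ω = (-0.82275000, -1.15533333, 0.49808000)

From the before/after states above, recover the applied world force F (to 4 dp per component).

velocity change Δv = (-0.01600000, -0.05280000, -0.02560000)
F = m·Δv/dt = (-1.0000, -3.3000, -1.6000)

F = (-1.0000, -3.3000, -1.6000)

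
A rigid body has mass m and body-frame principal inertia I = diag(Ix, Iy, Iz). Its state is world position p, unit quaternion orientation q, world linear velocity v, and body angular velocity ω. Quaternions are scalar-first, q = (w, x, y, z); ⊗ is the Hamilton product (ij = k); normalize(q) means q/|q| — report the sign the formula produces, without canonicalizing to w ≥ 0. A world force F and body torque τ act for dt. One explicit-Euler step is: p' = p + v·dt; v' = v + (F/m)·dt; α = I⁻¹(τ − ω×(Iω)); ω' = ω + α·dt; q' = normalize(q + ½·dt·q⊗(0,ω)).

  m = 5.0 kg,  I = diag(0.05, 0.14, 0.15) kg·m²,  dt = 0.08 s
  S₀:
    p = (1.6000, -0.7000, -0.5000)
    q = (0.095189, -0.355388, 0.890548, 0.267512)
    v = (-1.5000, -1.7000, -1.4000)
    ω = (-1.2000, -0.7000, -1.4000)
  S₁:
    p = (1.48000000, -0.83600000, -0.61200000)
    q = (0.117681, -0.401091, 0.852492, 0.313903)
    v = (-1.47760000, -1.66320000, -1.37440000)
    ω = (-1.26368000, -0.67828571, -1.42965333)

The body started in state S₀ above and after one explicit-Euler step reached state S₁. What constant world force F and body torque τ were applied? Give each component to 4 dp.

rate change Δω = (-0.06368000, 0.02171429, -0.02965333)
applied torque τ = (-0.0300, -0.1300, 0.0200)
v₁ − v₀ = (0.02240000, 0.03680000, 0.02560000)
m·(v₁−v₀)/dt = (1.4000, 2.3000, 1.6000)

F = (1.4000, 2.3000, 1.6000)
τ = (-0.0300, -0.1300, 0.0200)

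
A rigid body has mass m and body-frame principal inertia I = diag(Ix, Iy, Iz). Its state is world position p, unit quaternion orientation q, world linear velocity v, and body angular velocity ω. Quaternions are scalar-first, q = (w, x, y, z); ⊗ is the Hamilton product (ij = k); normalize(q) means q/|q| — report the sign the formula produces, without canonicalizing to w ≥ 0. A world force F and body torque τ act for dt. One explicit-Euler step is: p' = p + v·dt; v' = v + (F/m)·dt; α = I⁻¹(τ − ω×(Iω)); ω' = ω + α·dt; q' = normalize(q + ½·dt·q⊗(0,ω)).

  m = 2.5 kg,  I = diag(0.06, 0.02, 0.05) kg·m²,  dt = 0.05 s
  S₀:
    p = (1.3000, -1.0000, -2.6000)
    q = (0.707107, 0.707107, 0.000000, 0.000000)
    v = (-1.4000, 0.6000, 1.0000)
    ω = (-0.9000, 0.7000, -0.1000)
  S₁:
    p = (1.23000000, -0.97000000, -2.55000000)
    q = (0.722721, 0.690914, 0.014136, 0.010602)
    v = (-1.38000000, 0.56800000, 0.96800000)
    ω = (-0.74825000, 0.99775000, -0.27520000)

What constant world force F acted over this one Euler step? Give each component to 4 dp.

F = (1.0000, -1.6000, -1.6000)

v₁ − v₀ = (0.02000000, -0.03200000, -0.03200000)
m·(v₁−v₀)/dt = (1.0000, -1.6000, -1.6000)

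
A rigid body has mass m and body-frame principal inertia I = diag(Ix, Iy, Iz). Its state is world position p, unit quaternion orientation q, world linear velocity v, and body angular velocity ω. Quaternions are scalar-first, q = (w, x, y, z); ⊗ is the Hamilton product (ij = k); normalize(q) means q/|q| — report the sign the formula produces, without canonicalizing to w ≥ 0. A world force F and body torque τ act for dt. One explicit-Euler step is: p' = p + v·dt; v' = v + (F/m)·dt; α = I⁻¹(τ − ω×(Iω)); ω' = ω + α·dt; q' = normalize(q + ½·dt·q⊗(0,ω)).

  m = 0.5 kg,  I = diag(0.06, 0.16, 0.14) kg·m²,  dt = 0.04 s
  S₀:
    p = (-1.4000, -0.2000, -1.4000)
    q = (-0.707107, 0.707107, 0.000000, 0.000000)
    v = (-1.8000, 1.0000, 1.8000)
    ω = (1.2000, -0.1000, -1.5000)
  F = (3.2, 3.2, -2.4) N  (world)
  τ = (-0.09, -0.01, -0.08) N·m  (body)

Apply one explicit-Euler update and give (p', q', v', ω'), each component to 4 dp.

p' = (-1.4720, -0.1600, -1.3280)
q' = (-0.7235, 0.6896, 0.0226, 0.0198)
v' = (-1.5440, 1.2560, 1.6080)
ω' = (1.1420, -0.1385, -1.5194)

p + v·dt = (-1.4720, -0.1600, -1.3280)
v + (F/m)dt = (-1.5440, 1.2560, 1.6080)
precession coupling ω×(Iω) = (-0.0030, 0.1440, -0.0120)
α = I⁻¹(τ − ω×Iω) = (-1.4500, -0.9625, -0.4857)
new body rate ω' = (1.1420, -0.1385, -1.5194)
Hamilton product q⊗(0,ω) = (-0.8485284, -0.8485284, 1.1313712, 0.9899498)
q + ½dt·q⊗(0,ω), renormalized = (-0.7235, 0.6896, 0.0226, 0.0198)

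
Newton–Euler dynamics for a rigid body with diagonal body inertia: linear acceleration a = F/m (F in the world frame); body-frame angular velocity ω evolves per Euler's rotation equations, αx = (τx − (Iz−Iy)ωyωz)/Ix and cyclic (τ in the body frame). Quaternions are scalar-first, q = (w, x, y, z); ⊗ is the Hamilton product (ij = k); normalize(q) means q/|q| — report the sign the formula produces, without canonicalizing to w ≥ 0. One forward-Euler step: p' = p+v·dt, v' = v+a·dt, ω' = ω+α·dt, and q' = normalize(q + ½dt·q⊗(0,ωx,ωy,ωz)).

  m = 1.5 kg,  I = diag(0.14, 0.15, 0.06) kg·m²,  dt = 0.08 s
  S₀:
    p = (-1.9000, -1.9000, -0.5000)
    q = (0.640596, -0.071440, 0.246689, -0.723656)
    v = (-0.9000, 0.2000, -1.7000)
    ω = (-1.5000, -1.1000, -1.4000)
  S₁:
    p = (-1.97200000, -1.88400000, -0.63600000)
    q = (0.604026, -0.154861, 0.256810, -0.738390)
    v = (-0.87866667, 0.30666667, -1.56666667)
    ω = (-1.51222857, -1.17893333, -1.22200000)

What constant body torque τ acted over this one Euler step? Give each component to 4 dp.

ω₁ − ω₀ = (-0.01222857, -0.07893333, 0.17800000)
gyro term ω₀×Iω₀ = (-0.1386, 0.1680, 0.0165)
applied torque τ = (-0.1600, 0.0200, 0.1500)

τ = (-0.1600, 0.0200, 0.1500)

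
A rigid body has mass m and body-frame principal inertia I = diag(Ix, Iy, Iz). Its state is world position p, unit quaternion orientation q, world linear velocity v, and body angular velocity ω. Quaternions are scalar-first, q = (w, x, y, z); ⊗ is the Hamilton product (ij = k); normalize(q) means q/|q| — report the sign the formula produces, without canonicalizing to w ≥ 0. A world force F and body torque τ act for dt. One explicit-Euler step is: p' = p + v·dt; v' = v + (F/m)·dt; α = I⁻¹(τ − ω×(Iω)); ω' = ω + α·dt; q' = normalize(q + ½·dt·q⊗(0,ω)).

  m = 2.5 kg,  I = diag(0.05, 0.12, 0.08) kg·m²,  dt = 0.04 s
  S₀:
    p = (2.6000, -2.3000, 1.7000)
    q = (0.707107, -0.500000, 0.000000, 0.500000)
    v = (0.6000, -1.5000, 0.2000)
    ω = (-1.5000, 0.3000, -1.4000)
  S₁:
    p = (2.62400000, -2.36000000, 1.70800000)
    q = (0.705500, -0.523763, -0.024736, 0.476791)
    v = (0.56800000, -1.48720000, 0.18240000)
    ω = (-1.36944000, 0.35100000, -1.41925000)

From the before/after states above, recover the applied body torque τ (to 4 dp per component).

Δω = ω₁−ω₀ = (0.13056000, 0.05100000, -0.01925000)
ω₀×(Iω₀) = (0.0168, -0.0630, -0.0315)
τ = I·(Δω/dt) + ω₀×(Iω₀) = (0.1800, 0.0900, -0.0700)

τ = (0.1800, 0.0900, -0.0700)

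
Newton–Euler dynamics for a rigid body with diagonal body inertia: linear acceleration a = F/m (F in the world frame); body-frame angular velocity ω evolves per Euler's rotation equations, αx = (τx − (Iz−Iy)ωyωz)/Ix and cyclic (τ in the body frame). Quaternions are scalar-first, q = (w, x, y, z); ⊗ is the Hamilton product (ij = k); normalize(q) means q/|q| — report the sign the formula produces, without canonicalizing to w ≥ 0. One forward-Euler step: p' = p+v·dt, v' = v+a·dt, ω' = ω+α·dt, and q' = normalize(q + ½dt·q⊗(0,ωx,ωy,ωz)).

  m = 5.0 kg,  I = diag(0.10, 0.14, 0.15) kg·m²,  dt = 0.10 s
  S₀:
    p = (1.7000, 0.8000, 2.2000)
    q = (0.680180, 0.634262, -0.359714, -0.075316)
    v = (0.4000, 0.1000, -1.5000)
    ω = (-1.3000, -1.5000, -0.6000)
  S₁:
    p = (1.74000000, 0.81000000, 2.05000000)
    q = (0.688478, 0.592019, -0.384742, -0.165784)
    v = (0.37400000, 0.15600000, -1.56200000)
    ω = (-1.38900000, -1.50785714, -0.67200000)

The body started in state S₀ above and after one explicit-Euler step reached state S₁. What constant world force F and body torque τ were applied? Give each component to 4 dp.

v₁ − v₀ = (-0.02600000, 0.05600000, -0.06200000)
m·(v₁−v₀)/dt = (-1.3000, 2.8000, -3.1000)
rate change Δω = (-0.08900000, -0.00785714, -0.07200000)
precession coupling = (0.0090, -0.0390, 0.0780)
τ = I·(Δω/dt) + ω₀×(Iω₀) = (-0.0800, -0.0500, -0.0300)

F = (-1.3000, 2.8000, -3.1000)
τ = (-0.0800, -0.0500, -0.0300)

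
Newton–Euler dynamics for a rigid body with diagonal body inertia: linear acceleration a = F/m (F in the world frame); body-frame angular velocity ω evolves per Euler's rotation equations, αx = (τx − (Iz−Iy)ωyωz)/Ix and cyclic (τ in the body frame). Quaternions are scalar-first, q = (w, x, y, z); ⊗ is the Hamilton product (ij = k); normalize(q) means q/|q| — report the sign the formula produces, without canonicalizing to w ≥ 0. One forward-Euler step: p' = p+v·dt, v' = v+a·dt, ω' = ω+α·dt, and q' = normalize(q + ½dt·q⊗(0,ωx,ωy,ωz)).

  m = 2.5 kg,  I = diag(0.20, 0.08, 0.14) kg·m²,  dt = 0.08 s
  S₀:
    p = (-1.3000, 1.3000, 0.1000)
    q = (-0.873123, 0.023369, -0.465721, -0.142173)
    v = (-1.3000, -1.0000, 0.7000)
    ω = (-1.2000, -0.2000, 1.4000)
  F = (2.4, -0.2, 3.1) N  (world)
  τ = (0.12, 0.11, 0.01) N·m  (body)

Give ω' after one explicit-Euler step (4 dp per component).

ω' = (-1.1453, 0.0108, 1.4222)

gyro term ω×Iω = (-0.0168, -0.1008, -0.0288)
(τ − ω×Iω)/I = (0.6840, 2.6350, 0.2771)
new body rate ω' = (-1.1453, 0.0108, 1.4222)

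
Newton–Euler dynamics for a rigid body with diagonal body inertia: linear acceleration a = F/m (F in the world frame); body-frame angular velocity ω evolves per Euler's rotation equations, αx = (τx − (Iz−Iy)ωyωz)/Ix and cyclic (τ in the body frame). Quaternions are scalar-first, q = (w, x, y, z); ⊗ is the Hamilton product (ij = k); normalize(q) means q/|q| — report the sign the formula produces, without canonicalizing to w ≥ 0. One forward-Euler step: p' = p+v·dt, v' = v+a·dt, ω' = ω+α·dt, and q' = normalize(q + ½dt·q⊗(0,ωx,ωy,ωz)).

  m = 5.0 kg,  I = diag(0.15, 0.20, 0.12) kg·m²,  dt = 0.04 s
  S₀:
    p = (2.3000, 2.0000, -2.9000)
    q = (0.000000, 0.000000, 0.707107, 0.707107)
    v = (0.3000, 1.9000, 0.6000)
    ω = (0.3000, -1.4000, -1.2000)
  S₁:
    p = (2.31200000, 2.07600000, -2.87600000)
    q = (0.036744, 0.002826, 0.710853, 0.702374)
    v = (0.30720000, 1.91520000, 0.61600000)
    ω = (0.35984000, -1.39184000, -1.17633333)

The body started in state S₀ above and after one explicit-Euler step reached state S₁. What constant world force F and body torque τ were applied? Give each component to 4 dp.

velocity change Δv = (0.00720000, 0.01520000, 0.01600000)
F = m·Δv/dt = (0.9000, 1.9000, 2.0000)
rate change Δω = (0.05984000, 0.00816000, 0.02366667)
applied torque τ = (0.0900, 0.0300, 0.0500)

F = (0.9000, 1.9000, 2.0000)
τ = (0.0900, 0.0300, 0.0500)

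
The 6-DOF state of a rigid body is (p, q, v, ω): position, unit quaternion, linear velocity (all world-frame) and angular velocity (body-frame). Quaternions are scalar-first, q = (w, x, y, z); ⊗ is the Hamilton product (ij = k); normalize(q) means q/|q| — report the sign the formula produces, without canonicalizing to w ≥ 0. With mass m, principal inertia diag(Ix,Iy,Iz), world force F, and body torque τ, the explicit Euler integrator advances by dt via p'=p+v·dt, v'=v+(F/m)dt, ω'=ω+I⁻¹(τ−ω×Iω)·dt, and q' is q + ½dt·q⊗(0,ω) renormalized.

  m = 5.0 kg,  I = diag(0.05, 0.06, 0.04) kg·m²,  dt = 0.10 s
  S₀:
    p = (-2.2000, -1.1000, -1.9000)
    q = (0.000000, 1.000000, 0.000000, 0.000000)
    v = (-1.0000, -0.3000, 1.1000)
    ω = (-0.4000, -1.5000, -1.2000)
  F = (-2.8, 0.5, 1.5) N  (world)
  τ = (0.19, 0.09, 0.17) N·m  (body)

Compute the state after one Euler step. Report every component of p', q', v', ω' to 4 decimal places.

ω×(Iω) gyroscopic = (-0.0360, 0.0048, 0.0060)
(τ − ω×Iω)/I = (4.5200, 1.4200, 4.1000)
new body rate ω' = (0.0520, -1.3580, -0.7900)
Hamilton product q⊗(0,ω) = (0.4000000, 0.0000000, 1.2000000, -1.5000000)
updated quaternion q' = (0.0199, 0.9952, 0.0597, -0.0746)
p' = p + v·dt = (-2.3000, -1.1300, -1.7900)
v + (F/m)dt = (-1.0560, -0.2900, 1.1300)

p' = (-2.3000, -1.1300, -1.7900)
q' = (0.0199, 0.9952, 0.0597, -0.0746)
v' = (-1.0560, -0.2900, 1.1300)
ω' = (0.0520, -1.3580, -0.7900)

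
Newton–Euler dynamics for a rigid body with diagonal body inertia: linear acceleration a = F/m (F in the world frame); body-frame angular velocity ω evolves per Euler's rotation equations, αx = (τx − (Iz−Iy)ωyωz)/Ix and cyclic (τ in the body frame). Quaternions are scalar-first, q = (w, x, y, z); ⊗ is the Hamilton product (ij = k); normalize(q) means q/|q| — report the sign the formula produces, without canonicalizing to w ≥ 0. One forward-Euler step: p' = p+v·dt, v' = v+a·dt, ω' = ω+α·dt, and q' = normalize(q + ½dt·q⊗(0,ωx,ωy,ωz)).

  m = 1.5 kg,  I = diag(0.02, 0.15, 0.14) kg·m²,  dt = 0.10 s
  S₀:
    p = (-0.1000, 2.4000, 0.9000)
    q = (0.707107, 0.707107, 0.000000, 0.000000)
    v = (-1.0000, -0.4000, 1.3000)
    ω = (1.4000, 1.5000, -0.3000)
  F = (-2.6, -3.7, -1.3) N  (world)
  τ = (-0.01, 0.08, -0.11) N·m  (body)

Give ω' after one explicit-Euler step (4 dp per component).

precession coupling ω×(Iω) = (0.0045, 0.0504, 0.2730)
α = I⁻¹(τ − ω×Iω) = (-0.7250, 0.1973, -2.7357)
new body rate ω' = (1.3275, 1.5197, -0.5736)

ω' = (1.3275, 1.5197, -0.5736)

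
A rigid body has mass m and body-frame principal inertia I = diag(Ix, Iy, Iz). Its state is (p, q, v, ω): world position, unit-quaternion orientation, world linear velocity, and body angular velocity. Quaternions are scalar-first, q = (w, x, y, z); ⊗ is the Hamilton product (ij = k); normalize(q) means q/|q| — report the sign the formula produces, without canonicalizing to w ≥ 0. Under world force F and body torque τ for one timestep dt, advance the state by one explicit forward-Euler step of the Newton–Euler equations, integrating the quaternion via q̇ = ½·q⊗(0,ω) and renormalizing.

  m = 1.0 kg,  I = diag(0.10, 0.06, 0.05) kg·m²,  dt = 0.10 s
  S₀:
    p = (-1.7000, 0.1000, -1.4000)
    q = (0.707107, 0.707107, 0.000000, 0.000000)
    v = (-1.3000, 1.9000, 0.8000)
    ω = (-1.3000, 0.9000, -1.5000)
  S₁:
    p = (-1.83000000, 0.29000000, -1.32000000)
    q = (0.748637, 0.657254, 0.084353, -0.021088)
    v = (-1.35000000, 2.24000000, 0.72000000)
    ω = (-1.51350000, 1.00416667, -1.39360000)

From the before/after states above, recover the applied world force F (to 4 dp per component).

Δv = v₁−v₀ = (-0.05000000, 0.34000000, -0.08000000)
F = m·Δv/dt = (-0.5000, 3.4000, -0.8000)

F = (-0.5000, 3.4000, -0.8000)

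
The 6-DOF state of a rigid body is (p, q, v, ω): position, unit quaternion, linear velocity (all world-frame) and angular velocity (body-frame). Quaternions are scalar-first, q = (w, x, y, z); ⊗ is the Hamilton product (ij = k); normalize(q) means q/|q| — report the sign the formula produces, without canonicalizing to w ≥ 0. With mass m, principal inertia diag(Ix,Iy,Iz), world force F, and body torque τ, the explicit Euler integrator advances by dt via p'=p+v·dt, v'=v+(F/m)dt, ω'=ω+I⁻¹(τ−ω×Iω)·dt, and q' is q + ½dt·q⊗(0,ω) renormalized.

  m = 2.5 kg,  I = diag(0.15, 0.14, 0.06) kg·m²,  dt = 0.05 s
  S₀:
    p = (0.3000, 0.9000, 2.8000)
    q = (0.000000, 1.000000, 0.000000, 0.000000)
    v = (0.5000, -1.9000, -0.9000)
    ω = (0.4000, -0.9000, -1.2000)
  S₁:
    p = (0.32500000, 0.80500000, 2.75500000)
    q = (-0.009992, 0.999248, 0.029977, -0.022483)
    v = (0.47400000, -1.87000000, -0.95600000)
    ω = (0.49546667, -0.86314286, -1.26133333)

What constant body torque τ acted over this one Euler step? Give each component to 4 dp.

τ = (0.2000, 0.0600, -0.0700)

Δω = ω₁−ω₀ = (0.09546667, 0.03685714, -0.06133333)
gyro term ω₀×Iω₀ = (-0.0864, -0.0432, 0.0036)
I·α + gyro = (0.2000, 0.0600, -0.0700)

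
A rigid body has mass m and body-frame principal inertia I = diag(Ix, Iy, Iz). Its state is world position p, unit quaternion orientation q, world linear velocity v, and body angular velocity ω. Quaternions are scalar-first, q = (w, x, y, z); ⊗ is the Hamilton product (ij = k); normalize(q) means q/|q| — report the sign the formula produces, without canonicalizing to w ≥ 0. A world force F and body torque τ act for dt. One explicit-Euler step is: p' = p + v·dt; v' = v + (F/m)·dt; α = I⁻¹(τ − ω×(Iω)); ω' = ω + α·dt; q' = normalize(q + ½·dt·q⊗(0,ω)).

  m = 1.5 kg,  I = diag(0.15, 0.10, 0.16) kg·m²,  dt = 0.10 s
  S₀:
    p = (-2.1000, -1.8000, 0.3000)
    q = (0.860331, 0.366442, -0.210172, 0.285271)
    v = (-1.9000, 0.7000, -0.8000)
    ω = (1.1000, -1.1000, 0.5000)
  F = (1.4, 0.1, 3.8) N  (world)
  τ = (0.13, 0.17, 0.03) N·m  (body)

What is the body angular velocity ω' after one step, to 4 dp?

ω' = (1.2087, -0.9245, 0.4809)

ω×(Iω) gyroscopic = (-0.0330, -0.0055, 0.0605)
(τ − ω×Iω)/I = (1.0867, 1.7550, -0.1906)
ω + α·dt = (1.2087, -0.9245, 0.4809)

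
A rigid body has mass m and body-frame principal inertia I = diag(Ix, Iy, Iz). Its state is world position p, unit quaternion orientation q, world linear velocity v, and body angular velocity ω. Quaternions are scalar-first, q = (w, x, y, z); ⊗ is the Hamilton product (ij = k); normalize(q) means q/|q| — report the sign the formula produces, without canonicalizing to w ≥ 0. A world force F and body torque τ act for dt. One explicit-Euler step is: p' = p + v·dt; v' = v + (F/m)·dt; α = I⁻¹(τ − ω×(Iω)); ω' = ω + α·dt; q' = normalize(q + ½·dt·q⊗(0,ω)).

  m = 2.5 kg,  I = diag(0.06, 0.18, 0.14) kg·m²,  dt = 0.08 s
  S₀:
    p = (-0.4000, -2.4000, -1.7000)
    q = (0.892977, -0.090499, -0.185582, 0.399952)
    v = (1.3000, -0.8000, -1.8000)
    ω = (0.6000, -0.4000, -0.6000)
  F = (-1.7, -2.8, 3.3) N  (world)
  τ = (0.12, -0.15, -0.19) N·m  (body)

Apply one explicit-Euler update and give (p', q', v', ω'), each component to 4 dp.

p' = (-0.2960, -2.4640, -1.8440)
q' = (0.9011, -0.0582, -0.1923, 0.3842)
v' = (1.2456, -0.8896, -1.6944)
ω' = (0.7728, -0.4795, -0.6921)

new position p' = (-0.2960, -2.4640, -1.8440)
v' = v + a·dt = (1.2456, -0.8896, -1.6944)
(τ − ω×Iω)/I = (2.1600, -0.9933, -1.1514)
ω + α·dt = (0.7728, -0.4795, -0.6921)
Hamilton product q⊗(0,ω) = (0.2200378, 0.8071162, -0.1715190, -0.3882374)
updated quaternion q' = (0.9011, -0.0582, -0.1923, 0.3842)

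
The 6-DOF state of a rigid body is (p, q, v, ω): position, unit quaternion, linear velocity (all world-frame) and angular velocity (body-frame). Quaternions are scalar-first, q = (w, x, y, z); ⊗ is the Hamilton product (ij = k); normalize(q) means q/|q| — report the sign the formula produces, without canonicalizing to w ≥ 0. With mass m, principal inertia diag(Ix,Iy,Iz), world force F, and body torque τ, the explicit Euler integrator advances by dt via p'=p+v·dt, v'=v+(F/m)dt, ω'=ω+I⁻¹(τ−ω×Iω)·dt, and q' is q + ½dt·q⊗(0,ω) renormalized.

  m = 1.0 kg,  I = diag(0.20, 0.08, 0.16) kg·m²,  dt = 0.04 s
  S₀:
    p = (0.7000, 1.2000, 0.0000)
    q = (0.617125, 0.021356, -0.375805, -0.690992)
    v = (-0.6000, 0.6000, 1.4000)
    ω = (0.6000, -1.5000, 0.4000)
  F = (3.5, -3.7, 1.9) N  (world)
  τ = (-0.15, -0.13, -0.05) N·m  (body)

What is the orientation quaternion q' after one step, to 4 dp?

2q̇ = q⊗(0,ω) = (-0.3001243, -0.8165350, -1.3488251, 0.4402990)
q' = normalize(q + ½dt·q⊗(0,ω)) = (0.6108, 0.0050, -0.4026, -0.6818)

q' = (0.6108, 0.0050, -0.4026, -0.6818)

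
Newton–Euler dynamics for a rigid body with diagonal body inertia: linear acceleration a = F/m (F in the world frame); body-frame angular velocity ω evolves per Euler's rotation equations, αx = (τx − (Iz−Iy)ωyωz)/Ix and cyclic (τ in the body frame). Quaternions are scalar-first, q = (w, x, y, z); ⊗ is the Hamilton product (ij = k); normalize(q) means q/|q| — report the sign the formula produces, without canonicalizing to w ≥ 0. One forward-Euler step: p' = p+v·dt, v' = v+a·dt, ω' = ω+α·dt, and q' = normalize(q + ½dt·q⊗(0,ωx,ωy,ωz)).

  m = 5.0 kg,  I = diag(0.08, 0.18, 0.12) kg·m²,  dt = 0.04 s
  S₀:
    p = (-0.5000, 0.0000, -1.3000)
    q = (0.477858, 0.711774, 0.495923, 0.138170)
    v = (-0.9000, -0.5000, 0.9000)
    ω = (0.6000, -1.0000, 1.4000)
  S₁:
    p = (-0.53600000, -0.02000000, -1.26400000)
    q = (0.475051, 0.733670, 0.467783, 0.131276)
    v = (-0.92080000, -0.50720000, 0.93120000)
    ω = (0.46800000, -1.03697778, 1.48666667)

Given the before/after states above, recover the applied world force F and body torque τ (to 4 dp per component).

F = (-2.6000, -0.9000, 3.9000)
τ = (-0.1800, -0.2000, 0.2000)

velocity change Δv = (-0.02080000, -0.00720000, 0.03120000)
applied force F = (-2.6000, -0.9000, 3.9000)
Δω = ω₁−ω₀ = (-0.13200000, -0.03697778, 0.08666667)
ω₀×(Iω₀) = (0.0840, -0.0336, -0.0600)
I·α + gyro = (-0.1800, -0.2000, 0.2000)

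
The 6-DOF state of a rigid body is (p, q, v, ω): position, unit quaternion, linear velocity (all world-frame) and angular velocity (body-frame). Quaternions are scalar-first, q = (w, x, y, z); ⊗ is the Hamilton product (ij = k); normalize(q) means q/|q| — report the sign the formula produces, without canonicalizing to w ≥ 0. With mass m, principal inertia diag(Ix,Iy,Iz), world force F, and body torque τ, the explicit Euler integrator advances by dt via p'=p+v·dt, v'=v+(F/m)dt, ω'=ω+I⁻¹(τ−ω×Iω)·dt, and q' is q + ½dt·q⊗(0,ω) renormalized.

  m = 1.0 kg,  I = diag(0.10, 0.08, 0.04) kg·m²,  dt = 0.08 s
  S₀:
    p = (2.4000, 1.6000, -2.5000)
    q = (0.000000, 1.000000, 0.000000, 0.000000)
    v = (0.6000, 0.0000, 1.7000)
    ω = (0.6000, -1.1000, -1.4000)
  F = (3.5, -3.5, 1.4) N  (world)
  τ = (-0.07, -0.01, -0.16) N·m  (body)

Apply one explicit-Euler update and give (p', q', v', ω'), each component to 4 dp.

p' = (2.4480, 1.6000, -2.3640)
q' = (-0.0239, 0.9972, 0.0558, -0.0439)
v' = (0.8800, -0.2800, 1.8120)
ω' = (0.5933, -1.0596, -1.7464)

linear accel F/m = (3.5000, -3.5000, 1.4000)
p + v·dt = (2.4480, 1.6000, -2.3640)
v + (F/m)dt = (0.8800, -0.2800, 1.8120)
angular accel α = (-0.0840, 0.5050, -4.3300)
ω + α·dt = (0.5933, -1.0596, -1.7464)
2q̇ = q⊗(0,ω) = (-0.6000000, 0.0000000, 1.4000000, -1.1000000)
updated quaternion q' = (-0.0239, 0.9972, 0.0558, -0.0439)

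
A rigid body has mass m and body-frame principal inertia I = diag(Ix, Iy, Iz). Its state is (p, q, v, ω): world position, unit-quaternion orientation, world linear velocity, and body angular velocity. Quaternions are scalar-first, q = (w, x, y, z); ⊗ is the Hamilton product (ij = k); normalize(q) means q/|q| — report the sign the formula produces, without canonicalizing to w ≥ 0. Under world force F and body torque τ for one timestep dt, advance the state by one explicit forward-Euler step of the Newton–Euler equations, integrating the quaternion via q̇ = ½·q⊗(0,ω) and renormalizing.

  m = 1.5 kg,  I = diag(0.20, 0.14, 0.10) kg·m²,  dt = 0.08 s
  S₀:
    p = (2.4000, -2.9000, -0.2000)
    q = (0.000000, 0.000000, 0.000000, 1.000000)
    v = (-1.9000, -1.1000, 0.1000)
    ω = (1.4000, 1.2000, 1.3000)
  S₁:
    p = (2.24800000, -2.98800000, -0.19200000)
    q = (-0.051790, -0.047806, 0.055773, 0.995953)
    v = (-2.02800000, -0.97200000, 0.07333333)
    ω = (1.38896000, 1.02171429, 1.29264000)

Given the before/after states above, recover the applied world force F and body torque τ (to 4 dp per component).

F = (-2.4000, 2.4000, -0.5000)
τ = (-0.0900, -0.1300, -0.1100)

Δω = ω₁−ω₀ = (-0.01104000, -0.17828571, -0.00736000)
ω₀×(Iω₀) = (-0.0624, 0.1820, -0.1008)
applied torque τ = (-0.0900, -0.1300, -0.1100)
v₁ − v₀ = (-0.12800000, 0.12800000, -0.02666667)
F = m·Δv/dt = (-2.4000, 2.4000, -0.5000)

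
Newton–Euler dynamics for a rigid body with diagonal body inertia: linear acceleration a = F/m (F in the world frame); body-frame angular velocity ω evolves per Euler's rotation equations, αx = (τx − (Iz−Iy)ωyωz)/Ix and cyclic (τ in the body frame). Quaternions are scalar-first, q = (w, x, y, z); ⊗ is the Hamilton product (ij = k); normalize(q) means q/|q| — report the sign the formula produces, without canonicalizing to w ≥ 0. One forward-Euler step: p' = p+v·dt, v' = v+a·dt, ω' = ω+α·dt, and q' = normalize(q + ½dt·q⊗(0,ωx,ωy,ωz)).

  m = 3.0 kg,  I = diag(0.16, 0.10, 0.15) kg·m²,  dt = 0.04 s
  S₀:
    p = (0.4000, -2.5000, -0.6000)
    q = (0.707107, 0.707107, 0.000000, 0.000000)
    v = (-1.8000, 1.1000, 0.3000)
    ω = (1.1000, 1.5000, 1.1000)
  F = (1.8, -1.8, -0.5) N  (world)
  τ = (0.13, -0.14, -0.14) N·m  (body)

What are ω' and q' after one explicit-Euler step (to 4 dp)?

gyro term ω×Iω = (0.0825, 0.0121, -0.0990)
angular accel α = (0.2969, -1.5210, -0.2733)
ω' = ω + α·dt = (1.1119, 1.4392, 1.0891)
q⊗(0,ω) = (-0.7778177, 0.7778177, 0.2828428, 1.8384782)
q + ½dt·q⊗(0,ω), renormalized = (0.6909, 0.7220, 0.0057, 0.0367)

ω' = (1.1119, 1.4392, 1.0891)
q' = (0.6909, 0.7220, 0.0057, 0.0367)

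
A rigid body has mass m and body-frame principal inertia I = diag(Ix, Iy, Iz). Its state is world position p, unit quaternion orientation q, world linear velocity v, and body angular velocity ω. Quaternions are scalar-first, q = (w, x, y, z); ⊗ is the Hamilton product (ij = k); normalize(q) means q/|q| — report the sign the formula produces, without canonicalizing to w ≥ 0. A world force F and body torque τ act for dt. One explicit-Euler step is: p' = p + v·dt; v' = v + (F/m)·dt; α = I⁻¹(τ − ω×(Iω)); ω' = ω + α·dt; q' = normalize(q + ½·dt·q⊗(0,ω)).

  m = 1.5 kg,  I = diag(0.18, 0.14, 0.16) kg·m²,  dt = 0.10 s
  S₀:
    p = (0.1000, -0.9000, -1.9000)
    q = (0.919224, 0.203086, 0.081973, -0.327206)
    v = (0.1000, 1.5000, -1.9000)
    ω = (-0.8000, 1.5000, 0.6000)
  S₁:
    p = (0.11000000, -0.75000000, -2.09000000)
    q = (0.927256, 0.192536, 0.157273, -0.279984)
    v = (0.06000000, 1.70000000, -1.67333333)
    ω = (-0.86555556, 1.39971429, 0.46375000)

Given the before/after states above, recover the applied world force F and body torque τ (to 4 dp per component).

ω₁ − ω₀ = (-0.06555556, -0.10028571, -0.13625000)
τ = I·(Δω/dt) + ω₀×(Iω₀) = (-0.1000, -0.1500, -0.1700)
Δv = v₁−v₀ = (-0.04000000, 0.20000000, 0.22666667)
F = m·Δv/dt = (-0.6000, 3.0000, 3.4000)

F = (-0.6000, 3.0000, 3.4000)
τ = (-0.1000, -0.1500, -0.1700)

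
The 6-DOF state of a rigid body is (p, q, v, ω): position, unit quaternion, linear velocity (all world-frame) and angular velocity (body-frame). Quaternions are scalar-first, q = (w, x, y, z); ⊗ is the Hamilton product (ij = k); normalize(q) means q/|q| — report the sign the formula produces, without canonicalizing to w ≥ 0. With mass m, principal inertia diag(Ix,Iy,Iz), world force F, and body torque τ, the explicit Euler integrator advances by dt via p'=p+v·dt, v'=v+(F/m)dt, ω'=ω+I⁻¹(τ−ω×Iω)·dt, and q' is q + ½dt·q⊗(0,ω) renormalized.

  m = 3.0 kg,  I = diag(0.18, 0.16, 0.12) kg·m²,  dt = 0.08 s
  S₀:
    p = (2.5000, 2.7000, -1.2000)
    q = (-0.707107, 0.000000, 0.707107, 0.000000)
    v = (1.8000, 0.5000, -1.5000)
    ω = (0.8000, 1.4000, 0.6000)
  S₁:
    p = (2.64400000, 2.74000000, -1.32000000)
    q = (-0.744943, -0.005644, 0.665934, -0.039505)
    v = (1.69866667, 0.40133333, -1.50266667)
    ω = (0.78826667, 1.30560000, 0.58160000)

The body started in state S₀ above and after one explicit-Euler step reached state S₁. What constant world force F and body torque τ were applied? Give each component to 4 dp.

velocity change Δv = (-0.10133333, -0.09866667, -0.00266667)
F = m·Δv/dt = (-3.8000, -3.7000, -0.1000)
Δω = ω₁−ω₀ = (-0.01173333, -0.09440000, -0.01840000)
I·α + gyro = (-0.0600, -0.1600, -0.0500)

F = (-3.8000, -3.7000, -0.1000)
τ = (-0.0600, -0.1600, -0.0500)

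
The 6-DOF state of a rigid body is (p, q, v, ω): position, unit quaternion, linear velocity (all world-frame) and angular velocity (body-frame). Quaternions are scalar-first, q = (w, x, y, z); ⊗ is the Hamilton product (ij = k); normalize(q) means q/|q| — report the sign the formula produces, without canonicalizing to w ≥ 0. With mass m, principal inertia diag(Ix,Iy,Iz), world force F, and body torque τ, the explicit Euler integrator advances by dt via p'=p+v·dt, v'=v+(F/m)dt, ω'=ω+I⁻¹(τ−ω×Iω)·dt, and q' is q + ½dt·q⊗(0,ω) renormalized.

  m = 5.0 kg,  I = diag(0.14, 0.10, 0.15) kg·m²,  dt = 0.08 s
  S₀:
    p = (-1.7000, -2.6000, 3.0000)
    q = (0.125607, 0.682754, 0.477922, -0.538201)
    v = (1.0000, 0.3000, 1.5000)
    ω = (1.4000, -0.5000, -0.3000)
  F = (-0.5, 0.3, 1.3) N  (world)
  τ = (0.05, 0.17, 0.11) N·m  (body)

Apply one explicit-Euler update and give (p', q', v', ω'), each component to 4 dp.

p' = (-1.6200, -2.5760, 3.1200)
q' = (0.0903, 0.6721, 0.4526, -0.5791)
v' = (0.9920, 0.3048, 1.5208)
ω' = (1.4243, -0.3674, -0.2563)

a = F/m = (-0.1000, 0.0600, 0.2600)
new position p' = (-1.6200, -2.5760, 3.1200)
v' = v + a·dt = (0.9920, 0.3048, 1.5208)
angular accel α = (0.3036, 1.6580, 0.5467)
ω + α·dt = (1.4243, -0.3674, -0.2563)
q⊗(0,ω) = (-0.8783549, -0.2366273, -0.6114587, -1.0481499)
updated quaternion q' = (0.0903, 0.6721, 0.4526, -0.5791)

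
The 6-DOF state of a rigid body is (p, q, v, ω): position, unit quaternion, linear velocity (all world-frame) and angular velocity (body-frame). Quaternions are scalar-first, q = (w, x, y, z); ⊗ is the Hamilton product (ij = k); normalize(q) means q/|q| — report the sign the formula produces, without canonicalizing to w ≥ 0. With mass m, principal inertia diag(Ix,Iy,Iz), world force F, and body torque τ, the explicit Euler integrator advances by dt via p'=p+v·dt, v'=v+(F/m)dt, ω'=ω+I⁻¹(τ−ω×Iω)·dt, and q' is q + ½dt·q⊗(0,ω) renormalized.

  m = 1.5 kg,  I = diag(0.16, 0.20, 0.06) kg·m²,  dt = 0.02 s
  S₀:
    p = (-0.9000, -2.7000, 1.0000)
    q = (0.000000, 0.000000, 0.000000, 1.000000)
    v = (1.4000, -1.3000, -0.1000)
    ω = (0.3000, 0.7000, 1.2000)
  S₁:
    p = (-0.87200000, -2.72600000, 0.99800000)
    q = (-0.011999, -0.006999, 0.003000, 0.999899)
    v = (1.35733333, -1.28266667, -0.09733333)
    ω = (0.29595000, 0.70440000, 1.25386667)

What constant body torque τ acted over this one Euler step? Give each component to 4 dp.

τ = (-0.1500, 0.0800, 0.1700)

ω₁ − ω₀ = (-0.00405000, 0.00440000, 0.05386667)
ω₀×(Iω₀) = (-0.1176, 0.0360, 0.0084)
τ = I·(Δω/dt) + ω₀×(Iω₀) = (-0.1500, 0.0800, 0.1700)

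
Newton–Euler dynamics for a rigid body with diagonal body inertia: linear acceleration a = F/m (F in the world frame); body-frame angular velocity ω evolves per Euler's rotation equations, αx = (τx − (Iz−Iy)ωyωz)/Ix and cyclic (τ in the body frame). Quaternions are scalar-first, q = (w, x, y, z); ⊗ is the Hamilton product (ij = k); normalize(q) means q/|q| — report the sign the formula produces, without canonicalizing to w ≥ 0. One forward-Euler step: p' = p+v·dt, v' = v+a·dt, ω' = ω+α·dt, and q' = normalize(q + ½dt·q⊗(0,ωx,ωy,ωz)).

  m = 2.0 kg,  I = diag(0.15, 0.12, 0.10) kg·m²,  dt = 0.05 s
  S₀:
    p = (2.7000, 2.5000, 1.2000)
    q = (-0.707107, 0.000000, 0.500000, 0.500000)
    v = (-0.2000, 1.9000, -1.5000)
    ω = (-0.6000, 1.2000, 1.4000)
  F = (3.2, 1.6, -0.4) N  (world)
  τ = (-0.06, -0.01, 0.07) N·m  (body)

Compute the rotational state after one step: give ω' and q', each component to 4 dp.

ω' = (-0.6088, 1.2133, 1.4242)
q' = (-0.7387, 0.0131, 0.4707, 0.4822)

(τ − ω×Iω)/I = (-0.1760, 0.2667, 0.4840)
ω' = ω + α·dt = (-0.6088, 1.2133, 1.4242)
2q̇ = q⊗(0,ω) = (-1.3000000, 0.5242642, -1.1485284, -0.6899498)
q + ½dt·q⊗(0,ω), renormalized = (-0.7387, 0.0131, 0.4707, 0.4822)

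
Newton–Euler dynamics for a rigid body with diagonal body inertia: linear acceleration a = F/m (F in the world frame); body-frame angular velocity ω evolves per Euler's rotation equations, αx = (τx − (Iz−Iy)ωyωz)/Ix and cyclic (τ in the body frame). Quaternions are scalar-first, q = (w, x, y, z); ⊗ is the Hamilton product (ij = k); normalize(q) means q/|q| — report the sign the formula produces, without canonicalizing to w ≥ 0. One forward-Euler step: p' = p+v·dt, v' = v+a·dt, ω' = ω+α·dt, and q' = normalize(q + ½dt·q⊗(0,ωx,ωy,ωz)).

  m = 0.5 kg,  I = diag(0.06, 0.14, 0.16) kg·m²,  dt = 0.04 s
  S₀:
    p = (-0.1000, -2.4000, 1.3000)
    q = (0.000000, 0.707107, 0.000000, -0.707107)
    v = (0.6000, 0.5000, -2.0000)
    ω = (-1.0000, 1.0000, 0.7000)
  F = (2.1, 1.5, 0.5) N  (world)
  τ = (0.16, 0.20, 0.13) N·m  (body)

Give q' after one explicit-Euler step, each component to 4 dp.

q' = (0.0240, 0.7209, 0.0042, -0.6926)

Hamilton product q⊗(0,ω) = (1.2020819, 0.7071070, 0.2121321, 0.7071070)
updated quaternion q' = (0.0240, 0.7209, 0.0042, -0.6926)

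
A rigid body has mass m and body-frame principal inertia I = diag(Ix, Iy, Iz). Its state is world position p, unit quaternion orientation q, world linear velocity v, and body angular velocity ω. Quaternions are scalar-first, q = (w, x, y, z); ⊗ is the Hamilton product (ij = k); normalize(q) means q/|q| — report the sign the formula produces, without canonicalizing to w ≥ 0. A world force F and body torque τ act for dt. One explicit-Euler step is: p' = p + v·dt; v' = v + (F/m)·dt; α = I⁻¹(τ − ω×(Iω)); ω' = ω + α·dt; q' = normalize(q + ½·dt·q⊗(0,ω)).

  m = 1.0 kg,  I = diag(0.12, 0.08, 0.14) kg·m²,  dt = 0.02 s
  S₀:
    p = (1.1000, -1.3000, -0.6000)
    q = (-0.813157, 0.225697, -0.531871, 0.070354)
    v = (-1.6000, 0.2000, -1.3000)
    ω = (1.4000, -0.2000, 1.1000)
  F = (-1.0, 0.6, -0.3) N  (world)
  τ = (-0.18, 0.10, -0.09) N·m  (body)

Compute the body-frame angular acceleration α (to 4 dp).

ω×(Iω) gyroscopic = (-0.0132, -0.0308, 0.0112)
angular accel α = (-1.3900, 1.6350, -0.7229)

α = (-1.3900, 1.6350, -0.7229)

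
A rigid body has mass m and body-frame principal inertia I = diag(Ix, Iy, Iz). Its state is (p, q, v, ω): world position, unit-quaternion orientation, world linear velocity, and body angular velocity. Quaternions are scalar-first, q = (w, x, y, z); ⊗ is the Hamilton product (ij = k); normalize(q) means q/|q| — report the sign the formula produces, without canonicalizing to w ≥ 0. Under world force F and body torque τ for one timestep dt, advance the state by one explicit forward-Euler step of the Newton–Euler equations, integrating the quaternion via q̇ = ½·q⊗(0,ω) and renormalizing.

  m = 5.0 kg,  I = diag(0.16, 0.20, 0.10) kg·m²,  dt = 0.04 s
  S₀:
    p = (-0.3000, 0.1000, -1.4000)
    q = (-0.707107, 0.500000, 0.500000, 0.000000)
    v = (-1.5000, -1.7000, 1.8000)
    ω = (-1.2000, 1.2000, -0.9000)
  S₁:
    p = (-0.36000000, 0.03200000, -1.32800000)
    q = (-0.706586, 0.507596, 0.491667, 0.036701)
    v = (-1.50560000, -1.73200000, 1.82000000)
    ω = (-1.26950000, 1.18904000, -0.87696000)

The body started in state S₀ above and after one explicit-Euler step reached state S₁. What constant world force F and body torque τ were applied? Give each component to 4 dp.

F = (-0.7000, -4.0000, 2.5000)
τ = (-0.1700, 0.0100, 0.0000)

velocity change Δv = (-0.00560000, -0.03200000, 0.02000000)
m·(v₁−v₀)/dt = (-0.7000, -4.0000, 2.5000)
ω₁ − ω₀ = (-0.06950000, -0.01096000, 0.02304000)
ω₀×(Iω₀) = (0.1080, 0.0648, -0.0576)
applied torque τ = (-0.1700, 0.0100, 0.0000)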